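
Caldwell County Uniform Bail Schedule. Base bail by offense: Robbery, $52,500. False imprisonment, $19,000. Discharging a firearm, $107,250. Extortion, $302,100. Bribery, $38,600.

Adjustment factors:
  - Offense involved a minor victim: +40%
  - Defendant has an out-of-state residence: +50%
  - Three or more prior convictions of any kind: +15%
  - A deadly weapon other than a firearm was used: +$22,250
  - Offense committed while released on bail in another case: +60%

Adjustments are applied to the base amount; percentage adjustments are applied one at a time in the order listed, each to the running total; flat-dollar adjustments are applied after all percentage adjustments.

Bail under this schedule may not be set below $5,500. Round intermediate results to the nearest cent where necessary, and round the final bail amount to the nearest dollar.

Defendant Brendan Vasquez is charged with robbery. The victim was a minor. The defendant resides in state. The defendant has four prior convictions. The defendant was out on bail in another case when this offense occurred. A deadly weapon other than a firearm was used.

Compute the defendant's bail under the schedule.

Base amounts from the schedule: robbery $52,500.
Single charge. Combined base = $52,500.
Offense involved a minor victim (+40%): $52,500 × 1.4 = $73,500.
Three or more prior convictions of any kind (+15%): $73,500 × 1.15 = $84,525.
Offense committed while released on bail in another case (+60%): $84,525 × 1.6 = $135,240.
A deadly weapon other than a firearm was used (+$22,250 flat): $135,240 + $22,250 = $157,490.
$157,490 is at or above the $5,500 minimum.

$157,490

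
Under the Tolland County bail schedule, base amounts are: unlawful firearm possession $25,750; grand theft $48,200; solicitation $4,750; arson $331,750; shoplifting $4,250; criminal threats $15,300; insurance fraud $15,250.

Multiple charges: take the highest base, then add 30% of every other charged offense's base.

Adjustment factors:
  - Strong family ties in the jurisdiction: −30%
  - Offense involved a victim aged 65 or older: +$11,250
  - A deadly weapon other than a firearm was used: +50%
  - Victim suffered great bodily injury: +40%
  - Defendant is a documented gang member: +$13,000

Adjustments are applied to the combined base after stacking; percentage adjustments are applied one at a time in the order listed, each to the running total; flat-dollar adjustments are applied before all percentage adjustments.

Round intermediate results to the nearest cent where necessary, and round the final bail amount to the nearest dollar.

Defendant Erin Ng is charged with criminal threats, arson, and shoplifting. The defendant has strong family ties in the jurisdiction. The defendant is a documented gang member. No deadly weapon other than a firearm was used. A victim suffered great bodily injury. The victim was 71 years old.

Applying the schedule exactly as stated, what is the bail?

$354,628

Base amounts from the schedule: criminal threats $15,300; arson $331,750; shoplifting $4,250.
Stacking rule: highest base plus 30% of each additional charge. Highest is arson at $331,750. Additional: $15,300 × 30% = $4,590; $4,250 × 30% = $1,275. Combined base = $331,750 + $5,865 = $337,615.
Offense involved a victim aged 65 or older (+$11,250 flat): $337,615 + $11,250 = $348,865.
Defendant is a documented gang member (+$13,000 flat): $348,865 + $13,000 = $361,865.
Strong family ties in the jurisdiction (−30%): $361,865 × 0.7 = $253,305.50.
Victim suffered great bodily injury (+40%): $253,305.50 × 1.4 = $354,627.70.
Rounded to the nearest dollar: $354,628.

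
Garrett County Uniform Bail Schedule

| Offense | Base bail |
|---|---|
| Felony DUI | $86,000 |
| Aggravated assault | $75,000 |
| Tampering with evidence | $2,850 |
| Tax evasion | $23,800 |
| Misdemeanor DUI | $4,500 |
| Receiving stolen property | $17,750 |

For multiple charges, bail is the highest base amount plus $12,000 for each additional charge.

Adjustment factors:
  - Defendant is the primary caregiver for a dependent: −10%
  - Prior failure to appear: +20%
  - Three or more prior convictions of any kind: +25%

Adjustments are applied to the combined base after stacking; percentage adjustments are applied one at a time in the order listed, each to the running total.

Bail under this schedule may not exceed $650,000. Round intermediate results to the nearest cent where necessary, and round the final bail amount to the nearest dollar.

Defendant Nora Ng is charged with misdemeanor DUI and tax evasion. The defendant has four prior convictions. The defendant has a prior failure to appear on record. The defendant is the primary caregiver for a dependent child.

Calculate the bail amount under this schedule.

$48,330

Base amounts from the schedule: misdemeanor DUI $4,500; tax evasion $23,800.
Stacking rule: highest base plus $12,000 per additional charge. Highest is tax evasion at $23,800; 1 additional charge → +$12,000. Combined base = $35,800.
Defendant is the primary caregiver for a dependent (−10%): $35,800 × 0.9 = $32,220.
Prior failure to appear (+20%): $32,220 × 1.2 = $38,664.
Three or more prior convictions of any kind (+25%): $38,664 × 1.25 = $48,330.
$48,330 is within the $650,000 maximum.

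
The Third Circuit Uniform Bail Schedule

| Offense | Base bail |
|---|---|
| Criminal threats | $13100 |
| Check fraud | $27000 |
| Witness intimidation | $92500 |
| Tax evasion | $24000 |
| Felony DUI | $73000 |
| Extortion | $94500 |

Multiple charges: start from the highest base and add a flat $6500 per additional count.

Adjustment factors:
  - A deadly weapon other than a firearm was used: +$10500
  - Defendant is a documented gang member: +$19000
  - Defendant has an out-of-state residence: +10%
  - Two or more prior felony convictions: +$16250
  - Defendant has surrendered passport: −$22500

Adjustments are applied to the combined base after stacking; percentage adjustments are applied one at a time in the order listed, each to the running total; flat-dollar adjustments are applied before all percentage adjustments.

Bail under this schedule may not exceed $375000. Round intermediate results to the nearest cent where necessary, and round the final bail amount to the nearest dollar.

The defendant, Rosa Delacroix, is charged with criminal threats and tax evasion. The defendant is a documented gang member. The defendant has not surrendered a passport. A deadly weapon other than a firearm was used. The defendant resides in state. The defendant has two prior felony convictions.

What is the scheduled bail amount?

$76250

Base amounts from the schedule: criminal threats $13100; tax evasion $24000.
Stacking rule: highest base plus $6500 per additional charge. Highest is tax evasion at $24000; 1 additional charge → +$6500. Combined base = $30500.
A deadly weapon other than a firearm was used (+$10500 flat): $30500 + $10500 = $41000.
Defendant is a documented gang member (+$19000 flat): $41000 + $19000 = $60000.
Two or more prior felony convictions (+$16250 flat): $60000 + $16250 = $76250.
$76250 is within the $375000 maximum.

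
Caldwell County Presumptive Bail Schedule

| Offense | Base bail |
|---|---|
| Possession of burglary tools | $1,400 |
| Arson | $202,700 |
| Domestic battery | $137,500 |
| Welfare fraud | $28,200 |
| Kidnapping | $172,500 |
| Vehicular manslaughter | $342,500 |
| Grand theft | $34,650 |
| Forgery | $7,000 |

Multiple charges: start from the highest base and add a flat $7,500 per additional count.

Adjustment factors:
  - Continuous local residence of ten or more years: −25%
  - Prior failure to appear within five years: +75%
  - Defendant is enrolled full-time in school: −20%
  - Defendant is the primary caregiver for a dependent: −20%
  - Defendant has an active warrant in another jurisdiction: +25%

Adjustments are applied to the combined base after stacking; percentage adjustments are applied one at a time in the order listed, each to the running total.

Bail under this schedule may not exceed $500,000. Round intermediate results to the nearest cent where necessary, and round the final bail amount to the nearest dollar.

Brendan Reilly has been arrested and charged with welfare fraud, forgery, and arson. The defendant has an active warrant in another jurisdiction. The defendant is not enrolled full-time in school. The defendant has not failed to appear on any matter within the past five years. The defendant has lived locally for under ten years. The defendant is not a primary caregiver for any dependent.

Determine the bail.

Base amounts from the schedule: welfare fraud $28,200; forgery $7,000; arson $202,700.
Stacking rule: highest base plus $7,500 per additional charge. Highest is arson at $202,700; 2 additional charges → +$15,000. Combined base = $217,700.
Defendant has an active warrant in another jurisdiction (+25%): $217,700 × 1.25 = $272,125.
$272,125 is within the $500,000 maximum.

$272,125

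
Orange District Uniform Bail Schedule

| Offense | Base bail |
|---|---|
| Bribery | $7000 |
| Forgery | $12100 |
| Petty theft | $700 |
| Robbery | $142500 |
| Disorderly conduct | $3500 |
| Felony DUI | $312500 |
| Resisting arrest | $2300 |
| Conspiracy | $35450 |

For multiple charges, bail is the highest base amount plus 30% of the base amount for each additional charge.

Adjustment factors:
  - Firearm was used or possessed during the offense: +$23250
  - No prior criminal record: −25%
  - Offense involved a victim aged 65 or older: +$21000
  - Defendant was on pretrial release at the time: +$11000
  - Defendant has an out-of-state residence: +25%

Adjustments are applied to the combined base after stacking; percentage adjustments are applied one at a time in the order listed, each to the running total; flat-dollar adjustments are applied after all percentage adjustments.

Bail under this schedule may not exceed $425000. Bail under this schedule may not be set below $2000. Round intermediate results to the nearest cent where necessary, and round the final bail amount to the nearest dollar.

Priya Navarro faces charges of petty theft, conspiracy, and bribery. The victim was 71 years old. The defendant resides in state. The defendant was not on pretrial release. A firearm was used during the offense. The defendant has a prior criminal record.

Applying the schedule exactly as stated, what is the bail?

Base amounts from the schedule: petty theft $700; conspiracy $35450; bribery $7000.
Stacking rule: highest base plus 30% of each additional charge. Highest is conspiracy at $35450. Additional: $700 × 30% = $210; $7000 × 30% = $2100. Combined base = $35450 + $2310 = $37760.
Firearm was used or possessed during the offense (+$23250 flat): $37760 + $23250 = $61010.
Offense involved a victim aged 65 or older (+$21000 flat): $61010 + $21000 = $82010.
$82010 is within the $425000 maximum.
$82010 is at or above the $2000 minimum.

$82010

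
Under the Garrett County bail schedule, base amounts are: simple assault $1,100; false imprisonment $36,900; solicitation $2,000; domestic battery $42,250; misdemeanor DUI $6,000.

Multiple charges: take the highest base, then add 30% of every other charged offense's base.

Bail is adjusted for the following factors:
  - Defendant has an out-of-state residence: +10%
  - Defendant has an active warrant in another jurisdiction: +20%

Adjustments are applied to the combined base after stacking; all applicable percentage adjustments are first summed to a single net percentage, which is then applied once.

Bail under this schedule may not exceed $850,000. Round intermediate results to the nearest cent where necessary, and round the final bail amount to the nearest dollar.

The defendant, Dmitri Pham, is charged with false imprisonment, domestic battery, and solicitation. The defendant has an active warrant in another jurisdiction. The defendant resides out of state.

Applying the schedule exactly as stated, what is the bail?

Base amounts from the schedule: false imprisonment $36,900; domestic battery $42,250; solicitation $2,000.
Stacking rule: highest base plus 30% of each additional charge. Highest is domestic battery at $42,250. Additional: $36,900 × 30% = $11,070; $2,000 × 30% = $600. Combined base = $42,250 + $11,670 = $53,920.
Net percentage adjustment: +10% +20% = +30%. $53,920 × 1.3 = $70,096.
$70,096 is within the $850,000 maximum.

$70,096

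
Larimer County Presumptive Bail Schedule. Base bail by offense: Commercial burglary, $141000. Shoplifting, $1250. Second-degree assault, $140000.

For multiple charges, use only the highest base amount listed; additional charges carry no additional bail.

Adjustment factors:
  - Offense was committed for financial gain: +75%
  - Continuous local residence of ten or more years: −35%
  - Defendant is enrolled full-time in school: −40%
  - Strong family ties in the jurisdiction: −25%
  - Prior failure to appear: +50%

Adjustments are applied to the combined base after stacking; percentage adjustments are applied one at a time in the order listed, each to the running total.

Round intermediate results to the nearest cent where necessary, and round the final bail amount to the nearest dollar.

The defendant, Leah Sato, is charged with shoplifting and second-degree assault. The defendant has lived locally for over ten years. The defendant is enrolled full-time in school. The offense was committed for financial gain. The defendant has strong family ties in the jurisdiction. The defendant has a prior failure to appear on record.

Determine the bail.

Base amounts from the schedule: shoplifting $1250; second-degree assault $140000.
Stacking rule: use the highest base only. Highest is second-degree assault at $140000. Combined base = $140000.
Offense was committed for financial gain (+75%): $140000 × 1.75 = $245000.
Continuous local residence of ten or more years (−35%): $245000 × 0.65 = $159250.
Defendant is enrolled full-time in school (−40%): $159250 × 0.6 = $95550.
Strong family ties in the jurisdiction (−25%): $95550 × 0.75 = $71662.50.
Prior failure to appear (+50%): $71662.50 × 1.5 = $107493.75.
Rounded to the nearest dollar: $107494.

$107494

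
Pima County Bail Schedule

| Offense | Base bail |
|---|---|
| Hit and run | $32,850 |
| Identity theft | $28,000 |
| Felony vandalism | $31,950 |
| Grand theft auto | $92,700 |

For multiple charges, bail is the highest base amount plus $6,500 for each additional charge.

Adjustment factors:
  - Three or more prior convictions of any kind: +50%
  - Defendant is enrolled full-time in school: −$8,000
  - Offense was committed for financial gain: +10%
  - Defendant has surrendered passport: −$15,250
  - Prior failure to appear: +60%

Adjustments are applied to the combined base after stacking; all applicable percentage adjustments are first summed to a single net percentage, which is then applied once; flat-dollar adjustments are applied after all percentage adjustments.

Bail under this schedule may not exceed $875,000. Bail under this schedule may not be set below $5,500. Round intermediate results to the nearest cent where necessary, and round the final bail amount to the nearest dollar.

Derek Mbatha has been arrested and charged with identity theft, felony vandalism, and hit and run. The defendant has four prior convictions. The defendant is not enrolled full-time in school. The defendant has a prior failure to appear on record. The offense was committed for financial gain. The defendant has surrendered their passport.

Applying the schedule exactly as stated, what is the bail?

Base amounts from the schedule: identity theft $28,000; felony vandalism $31,950; hit and run $32,850.
Stacking rule: highest base plus $6,500 per additional charge. Highest is hit and run at $32,850; 2 additional charges → +$13,000. Combined base = $45,850.
Net percentage adjustment: +50% +10% +60% = +120%. $45,850 × 2.2 = $100,870.
Defendant has surrendered passport (−$15,250 flat): $100,870 − $15,250 = $85,620.
$85,620 is within the $875,000 maximum.
$85,620 is at or above the $5,500 minimum.

$85,620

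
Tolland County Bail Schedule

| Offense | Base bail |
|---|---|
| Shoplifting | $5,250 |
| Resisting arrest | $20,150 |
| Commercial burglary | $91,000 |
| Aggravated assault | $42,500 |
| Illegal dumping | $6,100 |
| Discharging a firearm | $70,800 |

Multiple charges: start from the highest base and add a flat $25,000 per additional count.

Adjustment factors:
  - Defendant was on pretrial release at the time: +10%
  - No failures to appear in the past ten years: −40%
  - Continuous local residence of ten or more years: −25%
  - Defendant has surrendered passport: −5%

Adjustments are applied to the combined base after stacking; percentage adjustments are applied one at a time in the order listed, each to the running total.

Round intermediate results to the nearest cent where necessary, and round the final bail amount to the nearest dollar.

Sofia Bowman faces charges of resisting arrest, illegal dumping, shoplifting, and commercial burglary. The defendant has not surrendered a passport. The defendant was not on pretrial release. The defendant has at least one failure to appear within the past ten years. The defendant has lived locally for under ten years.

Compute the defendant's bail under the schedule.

$166,000

Base amounts from the schedule: resisting arrest $20,150; illegal dumping $6,100; shoplifting $5,250; commercial burglary $91,000.
Stacking rule: highest base plus $25,000 per additional charge. Highest is commercial burglary at $91,000; 3 additional charges → +$75,000. Combined base = $166,000.
No adjustment factors apply to this defendant.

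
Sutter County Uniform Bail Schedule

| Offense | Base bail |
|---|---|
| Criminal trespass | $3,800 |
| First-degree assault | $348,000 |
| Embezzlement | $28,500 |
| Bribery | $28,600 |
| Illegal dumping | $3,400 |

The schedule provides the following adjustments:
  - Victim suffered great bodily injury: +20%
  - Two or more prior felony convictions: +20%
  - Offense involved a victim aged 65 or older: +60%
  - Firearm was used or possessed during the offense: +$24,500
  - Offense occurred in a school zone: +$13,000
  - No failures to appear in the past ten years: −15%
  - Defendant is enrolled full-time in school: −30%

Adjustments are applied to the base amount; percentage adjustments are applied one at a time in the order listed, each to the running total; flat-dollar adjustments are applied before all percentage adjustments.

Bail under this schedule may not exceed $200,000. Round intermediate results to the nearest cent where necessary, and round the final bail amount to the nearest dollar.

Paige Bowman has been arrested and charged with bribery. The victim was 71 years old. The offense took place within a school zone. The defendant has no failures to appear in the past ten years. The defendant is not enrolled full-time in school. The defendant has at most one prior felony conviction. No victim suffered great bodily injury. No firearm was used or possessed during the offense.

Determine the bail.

Base amounts from the schedule: bribery $28,600.
Single charge. Combined base = $28,600.
Offense occurred in a school zone (+$13,000 flat): $28,600 + $13,000 = $41,600.
Offense involved a victim aged 65 or older (+60%): $41,600 × 1.6 = $66,560.
No failures to appear in the past ten years (−15%): $66,560 × 0.85 = $56,576.
$56,576 is within the $200,000 maximum.

$56,576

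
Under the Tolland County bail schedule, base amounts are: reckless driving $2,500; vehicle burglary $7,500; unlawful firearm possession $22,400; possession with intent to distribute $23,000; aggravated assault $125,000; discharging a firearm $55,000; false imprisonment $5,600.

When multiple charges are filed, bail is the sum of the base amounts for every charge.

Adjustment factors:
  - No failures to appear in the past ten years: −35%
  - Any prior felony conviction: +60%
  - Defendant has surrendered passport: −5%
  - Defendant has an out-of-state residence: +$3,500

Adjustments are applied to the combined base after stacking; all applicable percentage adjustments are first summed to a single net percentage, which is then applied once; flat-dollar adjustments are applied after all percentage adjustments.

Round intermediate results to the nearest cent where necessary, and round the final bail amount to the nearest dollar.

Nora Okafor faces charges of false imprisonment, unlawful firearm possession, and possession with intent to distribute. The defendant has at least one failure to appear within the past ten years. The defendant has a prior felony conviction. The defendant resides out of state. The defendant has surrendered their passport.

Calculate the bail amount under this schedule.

$82,550

Base amounts from the schedule: false imprisonment $5,600; unlawful firearm possession $22,400; possession with intent to distribute $23,000.
Stacking rule: sum of all bases. $5,600 + $22,400 + $23,000 = $51,000.
Net percentage adjustment: +60% −5% = +55%. $51,000 × 1.55 = $79,050.
Defendant has an out-of-state residence (+$3,500 flat): $79,050 + $3,500 = $82,550.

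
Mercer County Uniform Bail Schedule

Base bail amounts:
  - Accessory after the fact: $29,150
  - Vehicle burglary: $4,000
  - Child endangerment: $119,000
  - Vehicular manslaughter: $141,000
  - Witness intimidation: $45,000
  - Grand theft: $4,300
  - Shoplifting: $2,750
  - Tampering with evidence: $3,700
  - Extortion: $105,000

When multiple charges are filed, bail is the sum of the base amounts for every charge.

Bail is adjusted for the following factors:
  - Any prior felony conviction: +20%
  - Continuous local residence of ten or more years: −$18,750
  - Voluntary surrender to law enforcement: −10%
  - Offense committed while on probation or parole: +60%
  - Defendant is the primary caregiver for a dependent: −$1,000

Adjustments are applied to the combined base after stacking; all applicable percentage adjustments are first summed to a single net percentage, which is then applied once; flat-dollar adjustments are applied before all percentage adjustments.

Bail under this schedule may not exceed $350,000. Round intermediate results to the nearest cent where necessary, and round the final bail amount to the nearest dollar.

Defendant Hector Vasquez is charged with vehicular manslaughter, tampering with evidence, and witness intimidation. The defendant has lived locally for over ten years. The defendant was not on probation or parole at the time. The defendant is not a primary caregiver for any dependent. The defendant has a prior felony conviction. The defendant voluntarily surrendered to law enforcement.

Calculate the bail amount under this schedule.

$188,045

Base amounts from the schedule: vehicular manslaughter $141,000; tampering with evidence $3,700; witness intimidation $45,000.
Stacking rule: sum of all bases. $141,000 + $3,700 + $45,000 = $189,700.
Continuous local residence of ten or more years (−$18,750 flat): $189,700 − $18,750 = $170,950.
Net percentage adjustment: +20% −10% = +10%. $170,950 × 1.1 = $188,045.
$188,045 is within the $350,000 maximum.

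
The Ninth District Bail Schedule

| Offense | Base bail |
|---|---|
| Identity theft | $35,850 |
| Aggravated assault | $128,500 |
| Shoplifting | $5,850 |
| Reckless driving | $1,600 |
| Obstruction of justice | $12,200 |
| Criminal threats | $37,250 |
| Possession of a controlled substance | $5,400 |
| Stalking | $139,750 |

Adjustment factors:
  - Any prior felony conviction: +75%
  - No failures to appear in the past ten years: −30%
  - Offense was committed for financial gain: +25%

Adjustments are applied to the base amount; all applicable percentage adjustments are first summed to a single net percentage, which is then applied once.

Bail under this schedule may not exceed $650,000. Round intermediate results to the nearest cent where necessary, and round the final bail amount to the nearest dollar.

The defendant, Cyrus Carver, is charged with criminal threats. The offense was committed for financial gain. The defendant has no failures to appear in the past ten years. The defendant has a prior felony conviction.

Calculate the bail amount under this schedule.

Base amounts from the schedule: criminal threats $37,250.
Single charge. Combined base = $37,250.
Net percentage adjustment: +75% −30% +25% = +70%. $37,250 × 1.7 = $63,325.
$63,325 is within the $650,000 maximum.

$63,325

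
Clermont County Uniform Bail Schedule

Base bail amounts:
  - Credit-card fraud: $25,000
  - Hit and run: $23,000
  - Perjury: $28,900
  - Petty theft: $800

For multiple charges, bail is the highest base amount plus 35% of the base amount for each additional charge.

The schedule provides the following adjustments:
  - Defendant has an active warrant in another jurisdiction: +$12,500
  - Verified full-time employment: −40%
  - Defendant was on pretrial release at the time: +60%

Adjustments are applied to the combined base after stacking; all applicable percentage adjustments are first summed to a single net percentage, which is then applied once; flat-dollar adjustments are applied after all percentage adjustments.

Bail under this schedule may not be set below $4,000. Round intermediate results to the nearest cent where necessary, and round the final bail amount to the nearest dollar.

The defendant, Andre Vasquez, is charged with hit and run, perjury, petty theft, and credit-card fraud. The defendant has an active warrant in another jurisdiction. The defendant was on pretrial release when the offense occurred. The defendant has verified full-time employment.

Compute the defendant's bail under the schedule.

$67,676

Base amounts from the schedule: hit and run $23,000; perjury $28,900; petty theft $800; credit-card fraud $25,000.
Stacking rule: highest base plus 35% of each additional charge. Highest is perjury at $28,900. Additional: $23,000 × 35% = $8,050; $800 × 35% = $280; $25,000 × 35% = $8,750. Combined base = $28,900 + $17,080 = $45,980.
Net percentage adjustment: −40% +60% = +20%. $45,980 × 1.2 = $55,176.
Defendant has an active warrant in another jurisdiction (+$12,500 flat): $55,176 + $12,500 = $67,676.
$67,676 is at or above the $4,000 minimum.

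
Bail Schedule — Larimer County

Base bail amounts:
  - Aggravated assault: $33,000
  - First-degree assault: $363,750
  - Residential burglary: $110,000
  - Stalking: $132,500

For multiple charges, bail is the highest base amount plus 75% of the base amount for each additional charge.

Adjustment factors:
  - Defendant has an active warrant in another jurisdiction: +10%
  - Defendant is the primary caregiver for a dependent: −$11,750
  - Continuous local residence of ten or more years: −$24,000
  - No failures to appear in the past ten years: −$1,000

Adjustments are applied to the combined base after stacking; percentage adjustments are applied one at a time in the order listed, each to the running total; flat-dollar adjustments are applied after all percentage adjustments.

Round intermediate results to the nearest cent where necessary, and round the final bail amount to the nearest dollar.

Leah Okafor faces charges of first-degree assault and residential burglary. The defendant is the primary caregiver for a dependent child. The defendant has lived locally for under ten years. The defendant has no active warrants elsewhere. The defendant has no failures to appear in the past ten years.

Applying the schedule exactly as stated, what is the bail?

Base amounts from the schedule: first-degree assault $363,750; residential burglary $110,000.
Stacking rule: highest base plus 75% of each additional charge. Highest is first-degree assault at $363,750. Additional: $110,000 × 75% = $82,500. Combined base = $363,750 + $82,500 = $446,250.
Defendant is the primary caregiver for a dependent (−$11,750 flat): $446,250 − $11,750 = $434,500.
No failures to appear in the past ten years (−$1,000 flat): $434,500 − $1,000 = $433,500.

$433,500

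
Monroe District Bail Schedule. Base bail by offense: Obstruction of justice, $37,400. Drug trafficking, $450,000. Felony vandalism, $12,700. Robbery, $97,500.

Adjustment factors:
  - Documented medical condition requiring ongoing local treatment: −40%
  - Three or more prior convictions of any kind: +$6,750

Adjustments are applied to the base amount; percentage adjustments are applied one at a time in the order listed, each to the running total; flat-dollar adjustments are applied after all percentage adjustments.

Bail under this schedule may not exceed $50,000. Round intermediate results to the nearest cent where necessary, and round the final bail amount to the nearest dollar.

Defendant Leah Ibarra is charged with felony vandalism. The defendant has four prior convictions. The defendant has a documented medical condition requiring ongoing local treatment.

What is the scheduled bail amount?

$14,370

Base amounts from the schedule: felony vandalism $12,700.
Single charge. Combined base = $12,700.
Documented medical condition requiring ongoing local treatment (−40%): $12,700 × 0.6 = $7,620.
Three or more prior convictions of any kind (+$6,750 flat): $7,620 + $6,750 = $14,370.
$14,370 is within the $50,000 maximum.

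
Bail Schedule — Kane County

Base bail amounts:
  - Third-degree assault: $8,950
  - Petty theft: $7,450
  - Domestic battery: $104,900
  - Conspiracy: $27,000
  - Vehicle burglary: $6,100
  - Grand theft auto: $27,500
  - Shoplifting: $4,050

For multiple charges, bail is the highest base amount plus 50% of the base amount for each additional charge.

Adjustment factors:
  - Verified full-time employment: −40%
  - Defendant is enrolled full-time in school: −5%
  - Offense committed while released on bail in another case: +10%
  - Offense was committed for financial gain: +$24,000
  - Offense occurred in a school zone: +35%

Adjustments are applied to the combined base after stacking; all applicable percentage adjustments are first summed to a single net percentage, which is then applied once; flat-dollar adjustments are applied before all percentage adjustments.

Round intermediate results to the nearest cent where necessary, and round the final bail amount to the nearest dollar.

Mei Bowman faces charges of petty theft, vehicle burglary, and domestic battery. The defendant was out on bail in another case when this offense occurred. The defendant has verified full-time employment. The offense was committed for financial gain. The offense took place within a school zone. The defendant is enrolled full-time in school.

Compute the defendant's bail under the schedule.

Base amounts from the schedule: petty theft $7,450; vehicle burglary $6,100; domestic battery $104,900.
Stacking rule: highest base plus 50% of each additional charge. Highest is domestic battery at $104,900. Additional: $7,450 × 50% = $3,725; $6,100 × 50% = $3,050. Combined base = $104,900 + $6,775 = $111,675.
Offense was committed for financial gain (+$24,000 flat): $111,675 + $24,000 = $135,675.
Net percentage adjustment: −40% −5% +10% +35% = +0%. $135,675 × 1 = $135,675.

$135,675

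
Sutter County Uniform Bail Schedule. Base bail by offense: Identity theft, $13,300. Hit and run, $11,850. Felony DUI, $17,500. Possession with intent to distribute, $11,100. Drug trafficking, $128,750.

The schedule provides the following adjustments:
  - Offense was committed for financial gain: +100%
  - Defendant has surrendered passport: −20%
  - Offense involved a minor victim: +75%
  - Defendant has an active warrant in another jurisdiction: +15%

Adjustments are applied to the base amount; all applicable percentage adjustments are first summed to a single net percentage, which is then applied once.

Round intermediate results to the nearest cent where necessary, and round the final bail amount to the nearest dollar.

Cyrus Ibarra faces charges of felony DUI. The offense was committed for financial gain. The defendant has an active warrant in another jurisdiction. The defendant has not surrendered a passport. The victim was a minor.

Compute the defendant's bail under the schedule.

Base amounts from the schedule: felony DUI $17,500.
Single charge. Combined base = $17,500.
Net percentage adjustment: +100% +75% +15% = +190%. $17,500 × 2.9 = $50,750.

$50,750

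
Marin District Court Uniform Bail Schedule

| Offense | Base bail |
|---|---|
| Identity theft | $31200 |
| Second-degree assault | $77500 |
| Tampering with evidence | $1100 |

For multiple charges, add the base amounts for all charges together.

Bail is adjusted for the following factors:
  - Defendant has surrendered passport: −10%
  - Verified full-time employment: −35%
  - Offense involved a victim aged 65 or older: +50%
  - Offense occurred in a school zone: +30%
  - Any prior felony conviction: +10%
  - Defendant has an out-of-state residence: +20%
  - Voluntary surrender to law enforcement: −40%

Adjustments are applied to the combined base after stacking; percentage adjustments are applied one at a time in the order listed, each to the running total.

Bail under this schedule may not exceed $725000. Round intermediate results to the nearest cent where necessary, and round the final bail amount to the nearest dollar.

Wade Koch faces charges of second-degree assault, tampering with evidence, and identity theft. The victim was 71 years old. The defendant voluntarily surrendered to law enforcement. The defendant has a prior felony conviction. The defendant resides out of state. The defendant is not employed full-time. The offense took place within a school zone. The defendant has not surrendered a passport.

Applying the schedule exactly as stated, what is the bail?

$169575

Base amounts from the schedule: second-degree assault $77500; tampering with evidence $1100; identity theft $31200.
Stacking rule: sum of all bases. $77500 + $1100 + $31200 = $109800.
Offense involved a victim aged 65 or older (+50%): $109800 × 1.5 = $164700.
Offense occurred in a school zone (+30%): $164700 × 1.3 = $214110.
Any prior felony conviction (+10%): $214110 × 1.1 = $235521.
Defendant has an out-of-state residence (+20%): $235521 × 1.2 = $282625.20.
Voluntary surrender to law enforcement (−40%): $282625.20 × 0.6 = $169575.12.
$169575.12 is within the $725000 maximum.
Rounded to the nearest dollar: $169575.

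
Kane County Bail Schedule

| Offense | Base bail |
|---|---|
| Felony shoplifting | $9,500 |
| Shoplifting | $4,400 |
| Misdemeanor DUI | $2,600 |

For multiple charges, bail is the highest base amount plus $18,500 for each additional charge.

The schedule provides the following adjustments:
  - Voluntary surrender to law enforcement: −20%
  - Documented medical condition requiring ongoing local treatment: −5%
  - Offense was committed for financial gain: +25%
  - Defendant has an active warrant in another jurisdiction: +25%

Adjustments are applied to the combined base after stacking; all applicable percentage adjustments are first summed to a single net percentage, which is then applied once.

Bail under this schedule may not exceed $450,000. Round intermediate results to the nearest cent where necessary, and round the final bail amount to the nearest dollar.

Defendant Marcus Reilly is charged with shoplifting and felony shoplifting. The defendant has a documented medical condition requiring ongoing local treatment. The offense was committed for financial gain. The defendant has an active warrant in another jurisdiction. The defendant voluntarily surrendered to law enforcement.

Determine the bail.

$35,000

Base amounts from the schedule: shoplifting $4,400; felony shoplifting $9,500.
Stacking rule: highest base plus $18,500 per additional charge. Highest is felony shoplifting at $9,500; 1 additional charge → +$18,500. Combined base = $28,000.
Net percentage adjustment: −20% −5% +25% +25% = +25%. $28,000 × 1.25 = $35,000.
$35,000 is within the $450,000 maximum.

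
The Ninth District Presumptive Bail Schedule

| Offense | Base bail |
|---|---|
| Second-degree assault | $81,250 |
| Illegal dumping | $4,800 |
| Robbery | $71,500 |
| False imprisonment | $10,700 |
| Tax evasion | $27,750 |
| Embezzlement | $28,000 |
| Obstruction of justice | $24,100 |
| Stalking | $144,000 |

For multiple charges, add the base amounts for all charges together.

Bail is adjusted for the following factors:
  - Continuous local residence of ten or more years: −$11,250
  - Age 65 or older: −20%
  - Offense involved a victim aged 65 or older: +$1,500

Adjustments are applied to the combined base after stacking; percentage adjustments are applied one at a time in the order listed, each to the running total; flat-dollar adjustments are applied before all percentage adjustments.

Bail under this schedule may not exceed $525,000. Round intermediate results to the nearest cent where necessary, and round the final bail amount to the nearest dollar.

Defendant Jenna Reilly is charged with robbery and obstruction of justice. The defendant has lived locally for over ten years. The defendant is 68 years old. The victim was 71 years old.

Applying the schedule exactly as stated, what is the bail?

Base amounts from the schedule: robbery $71,500; obstruction of justice $24,100.
Stacking rule: sum of all bases. $71,500 + $24,100 = $95,600.
Continuous local residence of ten or more years (−$11,250 flat): $95,600 − $11,250 = $84,350.
Offense involved a victim aged 65 or older (+$1,500 flat): $84,350 + $1,500 = $85,850.
Age 65 or older (−20%): $85,850 × 0.8 = $68,680.
$68,680 is within the $525,000 maximum.

$68,680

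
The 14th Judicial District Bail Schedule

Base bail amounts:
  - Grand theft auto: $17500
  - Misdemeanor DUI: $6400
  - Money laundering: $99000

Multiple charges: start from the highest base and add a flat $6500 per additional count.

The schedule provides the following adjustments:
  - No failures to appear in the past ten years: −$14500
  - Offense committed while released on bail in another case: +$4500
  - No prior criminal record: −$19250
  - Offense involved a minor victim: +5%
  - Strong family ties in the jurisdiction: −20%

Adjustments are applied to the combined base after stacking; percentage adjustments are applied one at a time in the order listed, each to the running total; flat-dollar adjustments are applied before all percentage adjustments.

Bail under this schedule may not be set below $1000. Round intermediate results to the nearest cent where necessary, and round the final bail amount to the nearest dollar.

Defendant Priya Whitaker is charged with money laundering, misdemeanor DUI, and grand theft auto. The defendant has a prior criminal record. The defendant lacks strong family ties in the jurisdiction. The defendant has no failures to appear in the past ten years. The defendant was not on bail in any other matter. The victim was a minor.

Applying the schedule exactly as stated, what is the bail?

$102375

Base amounts from the schedule: money laundering $99000; misdemeanor DUI $6400; grand theft auto $17500.
Stacking rule: highest base plus $6500 per additional charge. Highest is money laundering at $99000; 2 additional charges → +$13000. Combined base = $112000.
No failures to appear in the past ten years (−$14500 flat): $112000 − $14500 = $97500.
Offense involved a minor victim (+5%): $97500 × 1.05 = $102375.
$102375 is at or above the $1000 minimum.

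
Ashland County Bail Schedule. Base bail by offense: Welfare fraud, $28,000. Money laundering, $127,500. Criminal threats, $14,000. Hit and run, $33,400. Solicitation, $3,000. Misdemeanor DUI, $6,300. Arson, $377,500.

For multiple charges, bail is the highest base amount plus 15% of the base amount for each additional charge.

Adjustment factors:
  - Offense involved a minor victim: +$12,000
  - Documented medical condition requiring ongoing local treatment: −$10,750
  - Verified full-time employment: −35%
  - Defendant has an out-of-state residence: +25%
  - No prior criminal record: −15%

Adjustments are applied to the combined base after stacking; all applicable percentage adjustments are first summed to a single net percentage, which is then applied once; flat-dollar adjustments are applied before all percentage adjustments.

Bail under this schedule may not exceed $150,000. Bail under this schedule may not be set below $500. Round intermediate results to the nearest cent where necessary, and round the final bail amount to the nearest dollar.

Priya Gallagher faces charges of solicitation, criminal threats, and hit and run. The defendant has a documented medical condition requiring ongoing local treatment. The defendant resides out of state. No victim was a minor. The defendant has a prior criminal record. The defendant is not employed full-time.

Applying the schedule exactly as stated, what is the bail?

Base amounts from the schedule: solicitation $3,000; criminal threats $14,000; hit and run $33,400.
Stacking rule: highest base plus 15% of each additional charge. Highest is hit and run at $33,400. Additional: $3,000 × 15% = $450; $14,000 × 15% = $2,100. Combined base = $33,400 + $2,550 = $35,950.
Documented medical condition requiring ongoing local treatment (−$10,750 flat): $35,950 − $10,750 = $25,200.
Defendant has an out-of-state residence (+25%): $25,200 × 1.25 = $31,500.
$31,500 is within the $150,000 maximum.
$31,500 is at or above the $500 minimum.

$31,500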